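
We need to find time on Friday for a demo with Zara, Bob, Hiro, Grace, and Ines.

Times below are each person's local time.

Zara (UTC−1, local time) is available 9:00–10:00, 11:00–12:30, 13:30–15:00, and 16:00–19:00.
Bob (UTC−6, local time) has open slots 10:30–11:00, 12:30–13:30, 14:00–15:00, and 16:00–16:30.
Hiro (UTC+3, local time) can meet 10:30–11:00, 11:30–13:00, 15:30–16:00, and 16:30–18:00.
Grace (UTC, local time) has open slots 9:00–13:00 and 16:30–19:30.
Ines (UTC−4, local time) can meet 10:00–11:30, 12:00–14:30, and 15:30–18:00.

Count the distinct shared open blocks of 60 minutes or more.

0

Zara → UTC: 10:00–11:00, 12:00–13:30, 14:30–16:00, 17:00–20:00.
Bob → UTC: 16:30–17:00, 18:30–19:30, 20:00–21:00, 22:00–22:30.
Hiro → UTC: 07:30–08:00, 08:30–10:00, 12:30–13:00, 13:30–15:00.
Grace → UTC: 09:00–13:00, 16:30–19:30.
Ines → UTC: 14:00–15:30, 16:00–18:30, 19:30–22:00.
Zara ∩ Bob: 18:30–19:30.
Zara ∩ Bob ∩ Hiro: (none).
Zara ∩ Bob ∩ Hiro ∩ Grace: (none).
Zara ∩ Bob ∩ Hiro ∩ Grace ∩ Ines: (none).
Windows ≥ 60 min: (none).
That's 0 windows.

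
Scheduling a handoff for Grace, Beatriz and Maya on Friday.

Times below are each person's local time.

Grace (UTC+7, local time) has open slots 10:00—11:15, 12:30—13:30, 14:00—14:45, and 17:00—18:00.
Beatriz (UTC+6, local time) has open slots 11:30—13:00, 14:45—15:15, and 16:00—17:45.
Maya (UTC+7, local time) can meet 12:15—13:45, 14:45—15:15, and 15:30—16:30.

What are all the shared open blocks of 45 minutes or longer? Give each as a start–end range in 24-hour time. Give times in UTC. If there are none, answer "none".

Grace → UTC: 03:00–04:15, 05:30–06:30, 07:00–07:45, 10:00–11:00.
Beatriz → UTC: 05:30–07:00, 08:45–09:15, 10:00–11:45.
Maya → UTC: 05:15–06:45, 07:45–08:15, 08:30–09:30.
Grace ∩ Beatriz: 05:30–06:30, 10:00–11:00.
Grace ∩ Beatriz ∩ Maya: 05:30–06:30.
Windows ≥ 45 min: 05:30–06:30.

05:30–06:30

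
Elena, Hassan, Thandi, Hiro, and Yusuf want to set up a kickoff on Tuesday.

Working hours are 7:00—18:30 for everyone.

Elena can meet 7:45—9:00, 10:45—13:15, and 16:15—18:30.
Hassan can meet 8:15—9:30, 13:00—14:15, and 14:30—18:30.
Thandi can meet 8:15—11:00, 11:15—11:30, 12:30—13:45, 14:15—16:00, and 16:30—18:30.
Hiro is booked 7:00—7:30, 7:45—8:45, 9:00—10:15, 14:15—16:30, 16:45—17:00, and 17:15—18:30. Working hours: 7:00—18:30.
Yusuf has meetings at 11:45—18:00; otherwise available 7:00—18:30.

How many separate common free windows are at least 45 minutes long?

0

Hiro free within 07:00–18:30: 07:30–07:45, 08:45–09:00, 10:15–14:15, 16:30–16:45, 17:00–17:15.
Yusuf free within 07:00–18:30: 07:00–11:45, 18:00–18:30.
Elena ∩ Hassan: 08:15–09:00, 13:00–13:15, 16:15–18:30.
Elena ∩ Hassan ∩ Thandi: 08:15–09:00, 13:00–13:15, 16:30–18:30.
Elena ∩ Hassan ∩ Thandi ∩ Hiro: 08:45–09:00, 13:00–13:15, 16:30–16:45, 17:00–17:15.
Elena ∩ Hassan ∩ Thandi ∩ Hiro ∩ Yusuf: 08:45–09:00.
Windows ≥ 45 min: (none).
That's 0 windows.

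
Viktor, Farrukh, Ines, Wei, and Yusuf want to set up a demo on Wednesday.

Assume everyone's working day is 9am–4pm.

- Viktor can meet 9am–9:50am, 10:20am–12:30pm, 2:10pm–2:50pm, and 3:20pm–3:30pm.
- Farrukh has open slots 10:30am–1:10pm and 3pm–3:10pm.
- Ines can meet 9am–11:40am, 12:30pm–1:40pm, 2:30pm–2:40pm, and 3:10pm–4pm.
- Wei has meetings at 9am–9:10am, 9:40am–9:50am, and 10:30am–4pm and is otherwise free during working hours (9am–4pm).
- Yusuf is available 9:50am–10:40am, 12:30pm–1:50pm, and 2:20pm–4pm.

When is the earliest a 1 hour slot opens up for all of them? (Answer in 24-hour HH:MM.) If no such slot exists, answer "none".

Wei free within 09:00–16:00: 09:10–09:40, 09:50–10:30.
Viktor ∩ Farrukh: 10:30–12:30.
Viktor ∩ Farrukh ∩ Ines: 10:30–11:40.
Viktor ∩ Farrukh ∩ Ines ∩ Wei: (none).
Viktor ∩ Farrukh ∩ Ines ∩ Wei ∩ Yusuf: (none).
Windows ≥ 60 min: (none).

none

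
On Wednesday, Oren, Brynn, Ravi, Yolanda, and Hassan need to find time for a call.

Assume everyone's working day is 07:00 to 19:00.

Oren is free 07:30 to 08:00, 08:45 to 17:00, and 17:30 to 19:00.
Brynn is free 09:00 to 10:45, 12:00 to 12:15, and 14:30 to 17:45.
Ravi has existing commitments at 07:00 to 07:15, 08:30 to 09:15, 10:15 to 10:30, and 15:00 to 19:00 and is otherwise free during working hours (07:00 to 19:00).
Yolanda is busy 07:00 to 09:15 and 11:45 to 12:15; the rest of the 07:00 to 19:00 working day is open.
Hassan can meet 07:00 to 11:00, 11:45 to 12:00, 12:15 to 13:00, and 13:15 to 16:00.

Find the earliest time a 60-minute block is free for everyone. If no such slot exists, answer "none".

Ravi free within 07:00–19:00: 07:15–08:30, 09:15–10:15, 10:30–15:00.
Yolanda free within 07:00–19:00: 09:15–11:45, 12:15–19:00.
Oren ∩ Brynn: 09:00–10:45, 12:00–12:15, 14:30–17:00, 17:30–17:45.
Oren ∩ Brynn ∩ Ravi: 09:15–10:15, 10:30–10:45, 12:00–12:15, 14:30–15:00.
Oren ∩ Brynn ∩ Ravi ∩ Yolanda: 09:15–10:15, 10:30–10:45, 14:30–15:00.
Oren ∩ Brynn ∩ Ravi ∩ Yolanda ∩ Hassan: 09:15–10:15, 10:30–10:45, 14:30–15:00.
Windows ≥ 60 min: 09:15–10:15.
Earliest such window starts at 09:15.

09:15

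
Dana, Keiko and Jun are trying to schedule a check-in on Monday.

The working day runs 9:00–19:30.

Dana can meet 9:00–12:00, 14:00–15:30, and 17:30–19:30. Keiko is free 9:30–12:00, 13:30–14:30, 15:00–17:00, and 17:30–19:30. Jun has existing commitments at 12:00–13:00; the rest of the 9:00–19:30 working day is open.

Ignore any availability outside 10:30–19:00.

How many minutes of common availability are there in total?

Jun free within 09:00–19:30: 09:00–12:00, 13:00–19:30.
Dana ∩ Keiko: 09:30–12:00, 14:00–14:30, 15:00–15:30, 17:30–19:30.
Dana ∩ Keiko ∩ Jun: 09:30–12:00, 14:00–14:30, 15:00–15:30, 17:30–19:30.
Restricted to 10:30–19:00: 10:30–12:00, 14:00–14:30, 15:00–15:30, 17:30–19:00.
Total common minutes: 90 + 30 + 30 + 90 = 240.

240 minutes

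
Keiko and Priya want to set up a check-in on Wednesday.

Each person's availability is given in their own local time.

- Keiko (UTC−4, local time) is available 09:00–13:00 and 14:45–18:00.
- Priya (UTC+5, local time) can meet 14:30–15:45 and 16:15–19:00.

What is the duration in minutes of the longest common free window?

60 minutes

Keiko → UTC: 13:00–17:00, 18:45–22:00.
Priya → UTC: 09:30–10:45, 11:15–14:00.
Keiko ∩ Priya: 13:00–14:00.
Single common window of 60 minutes.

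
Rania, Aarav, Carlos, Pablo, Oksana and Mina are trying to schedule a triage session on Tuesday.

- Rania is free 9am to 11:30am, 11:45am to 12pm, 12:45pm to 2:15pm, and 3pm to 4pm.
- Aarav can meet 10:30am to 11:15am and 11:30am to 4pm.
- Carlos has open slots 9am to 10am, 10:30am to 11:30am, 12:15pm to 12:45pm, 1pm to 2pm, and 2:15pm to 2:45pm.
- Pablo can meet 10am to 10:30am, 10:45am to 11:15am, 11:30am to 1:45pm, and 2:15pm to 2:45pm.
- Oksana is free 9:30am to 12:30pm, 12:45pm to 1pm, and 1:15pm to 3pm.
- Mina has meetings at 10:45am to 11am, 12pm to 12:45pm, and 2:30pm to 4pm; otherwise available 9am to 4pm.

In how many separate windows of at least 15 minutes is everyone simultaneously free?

2

Mina free within 09:00–16:00: 09:00–10:45, 11:00–12:00, 12:45–14:30.
Rania ∩ Aarav: 10:30–11:15, 11:45–12:00, 12:45–14:15, 15:00–16:00.
Rania ∩ Aarav ∩ Carlos: 10:30–11:15, 13:00–14:00.
Rania ∩ Aarav ∩ Carlos ∩ Pablo: 10:45–11:15, 13:00–13:45.
Rania ∩ Aarav ∩ Carlos ∩ Pablo ∩ Oksana: 10:45–11:15, 13:15–13:45.
Rania ∩ Aarav ∩ Carlos ∩ Pablo ∩ Oksana ∩ Mina: 11:00–11:15, 13:15–13:45.
Windows ≥ 15 min: 11:00–11:15, 13:15–13:45.
That's 2 windows.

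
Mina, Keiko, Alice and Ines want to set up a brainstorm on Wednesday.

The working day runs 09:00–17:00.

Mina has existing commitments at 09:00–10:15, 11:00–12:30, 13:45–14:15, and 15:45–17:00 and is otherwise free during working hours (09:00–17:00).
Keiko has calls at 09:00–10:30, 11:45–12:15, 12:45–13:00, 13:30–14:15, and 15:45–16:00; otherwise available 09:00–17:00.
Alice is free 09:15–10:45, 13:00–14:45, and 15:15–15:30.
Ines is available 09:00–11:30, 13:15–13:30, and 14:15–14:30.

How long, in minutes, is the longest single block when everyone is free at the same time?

Mina free within 09:00–17:00: 10:15–11:00, 12:30–13:45, 14:15–15:45.
Keiko free within 09:00–17:00: 10:30–11:45, 12:15–12:45, 13:00–13:30, 14:15–15:45, 16:00–17:00.
Mina ∩ Keiko: 10:30–11:00, 12:30–12:45, 13:00–13:30, 14:15–15:45.
Mina ∩ Keiko ∩ Alice: 10:30–10:45, 13:00–13:30, 14:15–14:45, 15:15–15:30.
Mina ∩ Keiko ∩ Alice ∩ Ines: 10:30–10:45, 13:15–13:30, 14:15–14:30.
Common window lengths: 15, 15, 15 min; longest is 15.

15 minutes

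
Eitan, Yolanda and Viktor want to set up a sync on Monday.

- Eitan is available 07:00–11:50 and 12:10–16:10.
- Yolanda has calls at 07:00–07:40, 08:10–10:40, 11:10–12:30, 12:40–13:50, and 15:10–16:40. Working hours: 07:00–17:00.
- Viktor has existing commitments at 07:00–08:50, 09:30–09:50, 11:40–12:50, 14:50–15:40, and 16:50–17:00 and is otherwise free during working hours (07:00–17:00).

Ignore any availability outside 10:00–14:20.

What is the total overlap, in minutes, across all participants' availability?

60 minutes

Yolanda free within 07:00–17:00: 07:40–08:10, 10:40–11:10, 12:30–12:40, 13:50–15:10, 16:40–17:00.
Viktor free within 07:00–17:00: 08:50–09:30, 09:50–11:40, 12:50–14:50, 15:40–16:50.
Eitan ∩ Yolanda: 07:40–08:10, 10:40–11:10, 12:30–12:40, 13:50–15:10.
Eitan ∩ Yolanda ∩ Viktor: 10:40–11:10, 13:50–14:50.
Restricted to 10:00–14:20: 10:40–11:10, 13:50–14:20.
Total common minutes: 30 + 30 = 60.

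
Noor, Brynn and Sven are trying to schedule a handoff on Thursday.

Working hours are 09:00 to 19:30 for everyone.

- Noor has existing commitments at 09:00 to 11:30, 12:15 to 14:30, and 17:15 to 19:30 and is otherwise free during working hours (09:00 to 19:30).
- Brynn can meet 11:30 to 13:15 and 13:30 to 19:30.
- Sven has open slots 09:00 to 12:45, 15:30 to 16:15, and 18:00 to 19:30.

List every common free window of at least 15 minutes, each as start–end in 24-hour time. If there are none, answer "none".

11:30–12:15, 15:30–16:15

Noor free within 09:00–19:30: 11:30–12:15, 14:30–17:15.
Noor ∩ Brynn: 11:30–12:15, 14:30–17:15.
Noor ∩ Brynn ∩ Sven: 11:30–12:15, 15:30–16:15.
Windows ≥ 15 min: 11:30–12:15, 15:30–16:15.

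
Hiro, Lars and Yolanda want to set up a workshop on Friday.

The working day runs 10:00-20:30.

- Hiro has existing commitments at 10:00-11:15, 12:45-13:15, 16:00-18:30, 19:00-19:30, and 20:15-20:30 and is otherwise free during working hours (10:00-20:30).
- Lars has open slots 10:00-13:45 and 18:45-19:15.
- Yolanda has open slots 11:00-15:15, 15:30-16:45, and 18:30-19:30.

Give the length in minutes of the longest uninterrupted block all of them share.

Hiro free within 10:00–20:30: 11:15–12:45, 13:15–16:00, 18:30–19:00, 19:30–20:15.
Hiro ∩ Lars: 11:15–12:45, 13:15–13:45, 18:45–19:00.
Hiro ∩ Lars ∩ Yolanda: 11:15–12:45, 13:15–13:45, 18:45–19:00.
Common window lengths: 90, 30, 15 min; longest is 90.

90 minutes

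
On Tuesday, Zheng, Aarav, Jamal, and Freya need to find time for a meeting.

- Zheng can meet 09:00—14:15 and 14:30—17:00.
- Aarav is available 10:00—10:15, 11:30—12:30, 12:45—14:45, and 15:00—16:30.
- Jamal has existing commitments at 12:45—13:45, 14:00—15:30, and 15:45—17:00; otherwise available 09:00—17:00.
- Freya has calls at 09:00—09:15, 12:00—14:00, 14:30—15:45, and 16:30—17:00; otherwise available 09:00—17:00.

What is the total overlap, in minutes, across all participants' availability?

Jamal free within 09:00–17:00: 09:00–12:45, 13:45–14:00, 15:30–15:45.
Freya free within 09:00–17:00: 09:15–12:00, 14:00–14:30, 15:45–16:30.
Zheng ∩ Aarav: 10:00–10:15, 11:30–12:30, 12:45–14:15, 14:30–14:45, 15:00–16:30.
Zheng ∩ Aarav ∩ Jamal: 10:00–10:15, 11:30–12:30, 13:45–14:00, 15:30–15:45.
Zheng ∩ Aarav ∩ Jamal ∩ Freya: 10:00–10:15, 11:30–12:00.
Total common minutes: 15 + 30 = 45.

45 minutes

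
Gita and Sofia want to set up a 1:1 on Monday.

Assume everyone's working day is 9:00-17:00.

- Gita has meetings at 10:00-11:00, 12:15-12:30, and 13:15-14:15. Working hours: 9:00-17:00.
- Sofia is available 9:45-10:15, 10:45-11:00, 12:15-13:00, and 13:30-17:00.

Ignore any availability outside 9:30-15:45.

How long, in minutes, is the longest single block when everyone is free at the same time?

Gita free within 09:00–17:00: 09:00–10:00, 11:00–12:15, 12:30–13:15, 14:15–17:00.
Gita ∩ Sofia: 09:45–10:00, 12:30–13:00, 14:15–17:00.
Restricted to 09:30–15:45: 09:45–10:00, 12:30–13:00, 14:15–15:45.
Common window lengths: 15, 30, 90 min; longest is 90.

90 minutes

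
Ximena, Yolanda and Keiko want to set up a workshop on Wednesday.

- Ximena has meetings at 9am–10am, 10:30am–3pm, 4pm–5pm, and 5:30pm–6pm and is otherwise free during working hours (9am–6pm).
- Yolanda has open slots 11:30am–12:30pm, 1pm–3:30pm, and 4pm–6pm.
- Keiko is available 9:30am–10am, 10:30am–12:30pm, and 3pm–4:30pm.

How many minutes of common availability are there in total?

Ximena free within 09:00–18:00: 10:00–10:30, 15:00–16:00, 17:00–17:30.
Ximena ∩ Yolanda: 15:00–15:30, 17:00–17:30.
Ximena ∩ Yolanda ∩ Keiko: 15:00–15:30.
Total common minutes: 30.

30 minutes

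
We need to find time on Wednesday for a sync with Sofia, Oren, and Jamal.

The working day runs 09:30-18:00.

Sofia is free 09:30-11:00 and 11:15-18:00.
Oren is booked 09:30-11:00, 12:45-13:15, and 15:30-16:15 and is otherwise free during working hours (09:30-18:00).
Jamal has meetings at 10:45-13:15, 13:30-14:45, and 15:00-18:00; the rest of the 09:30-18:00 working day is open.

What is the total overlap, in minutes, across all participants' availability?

30 minutes

Oren free within 09:30–18:00: 11:00–12:45, 13:15–15:30, 16:15–18:00.
Jamal free within 09:30–18:00: 09:30–10:45, 13:15–13:30, 14:45–15:00.
Sofia ∩ Oren: 11:15–12:45, 13:15–15:30, 16:15–18:00.
Sofia ∩ Oren ∩ Jamal: 13:15–13:30, 14:45–15:00.
Total common minutes: 15 + 15 = 30.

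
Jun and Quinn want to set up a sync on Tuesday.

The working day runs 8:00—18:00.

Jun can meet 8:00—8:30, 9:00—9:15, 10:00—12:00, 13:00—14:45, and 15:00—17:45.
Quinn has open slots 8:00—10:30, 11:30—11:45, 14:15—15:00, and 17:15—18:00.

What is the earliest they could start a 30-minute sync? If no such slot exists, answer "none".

Jun ∩ Quinn: 08:00–08:30, 09:00–09:15, 10:00–10:30, 11:30–11:45, 14:15–14:45, 17:15–17:45.
Windows ≥ 30 min: 08:00–08:30, 10:00–10:30, 14:15–14:45, 17:15–17:45.
Earliest such window starts at 08:00.

08:00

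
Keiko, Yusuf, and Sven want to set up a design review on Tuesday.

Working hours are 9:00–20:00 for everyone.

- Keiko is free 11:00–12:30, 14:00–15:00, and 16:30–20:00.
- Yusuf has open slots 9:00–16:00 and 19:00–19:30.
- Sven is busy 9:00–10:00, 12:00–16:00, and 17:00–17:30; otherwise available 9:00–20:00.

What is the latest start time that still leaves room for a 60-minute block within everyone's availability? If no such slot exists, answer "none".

Sven free within 09:00–20:00: 10:00–12:00, 16:00–17:00, 17:30–20:00.
Keiko ∩ Yusuf: 11:00–12:30, 14:00–15:00, 19:00–19:30.
Keiko ∩ Yusuf ∩ Sven: 11:00–12:00, 19:00–19:30.
Windows ≥ 60 min: 11:00–12:00.
Latest start in the last window 11:00–12:00 is 12:00 − 60 min = 11:00.

11:00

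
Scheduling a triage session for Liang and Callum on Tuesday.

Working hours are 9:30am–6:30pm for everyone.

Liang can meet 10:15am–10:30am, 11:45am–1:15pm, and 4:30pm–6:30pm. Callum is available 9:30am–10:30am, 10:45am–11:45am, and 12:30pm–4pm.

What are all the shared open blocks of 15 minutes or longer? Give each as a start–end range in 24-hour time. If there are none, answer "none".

Liang ∩ Callum: 10:15–10:30, 12:30–13:15.
Windows ≥ 15 min: 10:15–10:30, 12:30–13:15.

10:15–10:30, 12:30–13:15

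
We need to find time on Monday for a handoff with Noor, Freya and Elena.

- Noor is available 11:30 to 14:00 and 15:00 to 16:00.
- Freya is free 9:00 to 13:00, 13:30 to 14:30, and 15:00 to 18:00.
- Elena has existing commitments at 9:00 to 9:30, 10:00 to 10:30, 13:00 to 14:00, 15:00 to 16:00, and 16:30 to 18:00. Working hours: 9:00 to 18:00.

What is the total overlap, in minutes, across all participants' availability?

Elena free within 09:00–18:00: 09:30–10:00, 10:30–13:00, 14:00–15:00, 16:00–16:30.
Noor ∩ Freya: 11:30–13:00, 13:30–14:00, 15:00–16:00.
Noor ∩ Freya ∩ Elena: 11:30–13:00.
Total common minutes: 90.

90 minutes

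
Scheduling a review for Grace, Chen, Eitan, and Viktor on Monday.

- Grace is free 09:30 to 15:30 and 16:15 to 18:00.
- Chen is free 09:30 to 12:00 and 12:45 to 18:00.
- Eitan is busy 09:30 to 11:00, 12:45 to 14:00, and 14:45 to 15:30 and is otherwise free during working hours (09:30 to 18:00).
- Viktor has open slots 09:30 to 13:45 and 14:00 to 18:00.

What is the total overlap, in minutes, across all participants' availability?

Eitan free within 09:30–18:00: 11:00–12:45, 14:00–14:45, 15:30–18:00.
Grace ∩ Chen: 09:30–12:00, 12:45–15:30, 16:15–18:00.
Grace ∩ Chen ∩ Eitan: 11:00–12:00, 14:00–14:45, 16:15–18:00.
Grace ∩ Chen ∩ Eitan ∩ Viktor: 11:00–12:00, 14:00–14:45, 16:15–18:00.
Total common minutes: 60 + 45 + 105 = 210.

210 minutes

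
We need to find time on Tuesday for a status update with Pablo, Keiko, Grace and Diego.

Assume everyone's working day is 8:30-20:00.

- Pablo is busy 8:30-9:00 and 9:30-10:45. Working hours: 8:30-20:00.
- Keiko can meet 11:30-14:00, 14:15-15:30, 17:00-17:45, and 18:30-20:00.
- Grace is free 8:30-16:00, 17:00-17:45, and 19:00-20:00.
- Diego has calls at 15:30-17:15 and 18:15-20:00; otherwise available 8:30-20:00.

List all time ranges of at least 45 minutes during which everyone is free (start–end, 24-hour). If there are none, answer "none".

Pablo free within 08:30–20:00: 09:00–09:30, 10:45–20:00.
Diego free within 08:30–20:00: 08:30–15:30, 17:15–18:15.
Pablo ∩ Keiko: 11:30–14:00, 14:15–15:30, 17:00–17:45, 18:30–20:00.
Pablo ∩ Keiko ∩ Grace: 11:30–14:00, 14:15–15:30, 17:00–17:45, 19:00–20:00.
Pablo ∩ Keiko ∩ Grace ∩ Diego: 11:30–14:00, 14:15–15:30, 17:15–17:45.
Windows ≥ 45 min: 11:30–14:00, 14:15–15:30.

11:30–14:00, 14:15–15:30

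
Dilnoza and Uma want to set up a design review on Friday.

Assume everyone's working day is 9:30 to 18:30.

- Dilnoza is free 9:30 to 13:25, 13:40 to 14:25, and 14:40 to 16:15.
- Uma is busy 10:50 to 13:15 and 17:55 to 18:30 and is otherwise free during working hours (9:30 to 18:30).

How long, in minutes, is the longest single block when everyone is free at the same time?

95 minutes

Uma free within 09:30–18:30: 09:30–10:50, 13:15–17:55.
Dilnoza ∩ Uma: 09:30–10:50, 13:15–13:25, 13:40–14:25, 14:40–16:15.
Common window lengths: 80, 10, 45, 95 min; longest is 95.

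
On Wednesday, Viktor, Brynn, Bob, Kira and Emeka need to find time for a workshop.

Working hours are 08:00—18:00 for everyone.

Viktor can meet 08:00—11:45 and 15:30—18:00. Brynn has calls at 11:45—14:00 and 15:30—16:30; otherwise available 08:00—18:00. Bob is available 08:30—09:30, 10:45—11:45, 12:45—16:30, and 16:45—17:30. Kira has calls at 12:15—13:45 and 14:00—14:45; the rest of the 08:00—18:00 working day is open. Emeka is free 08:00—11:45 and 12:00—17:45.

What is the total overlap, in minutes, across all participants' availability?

165 minutes

Brynn free within 08:00–18:00: 08:00–11:45, 14:00–15:30, 16:30–18:00.
Kira free within 08:00–18:00: 08:00–12:15, 13:45–14:00, 14:45–18:00.
Viktor ∩ Brynn: 08:00–11:45, 16:30–18:00.
Viktor ∩ Brynn ∩ Bob: 08:30–09:30, 10:45–11:45, 16:45–17:30.
Viktor ∩ Brynn ∩ Bob ∩ Kira: 08:30–09:30, 10:45–11:45, 16:45–17:30.
Viktor ∩ Brynn ∩ Bob ∩ Kira ∩ Emeka: 08:30–09:30, 10:45–11:45, 16:45–17:30.
Total common minutes: 60 + 60 + 45 = 165.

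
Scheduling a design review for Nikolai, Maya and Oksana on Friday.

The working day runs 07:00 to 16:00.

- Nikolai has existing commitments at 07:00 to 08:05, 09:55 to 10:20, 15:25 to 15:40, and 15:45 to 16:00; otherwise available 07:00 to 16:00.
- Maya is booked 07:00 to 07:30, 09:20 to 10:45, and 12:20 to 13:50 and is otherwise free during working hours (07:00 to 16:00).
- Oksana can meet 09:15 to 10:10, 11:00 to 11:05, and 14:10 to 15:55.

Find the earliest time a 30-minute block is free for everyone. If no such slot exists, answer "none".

Nikolai free within 07:00–16:00: 08:05–09:55, 10:20–15:25, 15:40–15:45.
Maya free within 07:00–16:00: 07:30–09:20, 10:45–12:20, 13:50–16:00.
Nikolai ∩ Maya: 08:05–09:20, 10:45–12:20, 13:50–15:25, 15:40–15:45.
Nikolai ∩ Maya ∩ Oksana: 09:15–09:20, 11:00–11:05, 14:10–15:25, 15:40–15:45.
Windows ≥ 30 min: 14:10–15:25.
Earliest such window starts at 14:10.

14:10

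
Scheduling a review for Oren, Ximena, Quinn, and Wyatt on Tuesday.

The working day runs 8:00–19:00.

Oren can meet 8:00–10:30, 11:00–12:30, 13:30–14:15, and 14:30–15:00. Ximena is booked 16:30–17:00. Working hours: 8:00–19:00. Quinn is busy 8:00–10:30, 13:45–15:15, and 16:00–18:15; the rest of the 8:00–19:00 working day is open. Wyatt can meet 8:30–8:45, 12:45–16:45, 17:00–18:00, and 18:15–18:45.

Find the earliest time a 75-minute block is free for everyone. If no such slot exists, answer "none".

none

Ximena free within 08:00–19:00: 08:00–16:30, 17:00–19:00.
Quinn free within 08:00–19:00: 10:30–13:45, 15:15–16:00, 18:15–19:00.
Oren ∩ Ximena: 08:00–10:30, 11:00–12:30, 13:30–14:15, 14:30–15:00.
Oren ∩ Ximena ∩ Quinn: 11:00–12:30, 13:30–13:45.
Oren ∩ Ximena ∩ Quinn ∩ Wyatt: 13:30–13:45.
Windows ≥ 75 min: (none).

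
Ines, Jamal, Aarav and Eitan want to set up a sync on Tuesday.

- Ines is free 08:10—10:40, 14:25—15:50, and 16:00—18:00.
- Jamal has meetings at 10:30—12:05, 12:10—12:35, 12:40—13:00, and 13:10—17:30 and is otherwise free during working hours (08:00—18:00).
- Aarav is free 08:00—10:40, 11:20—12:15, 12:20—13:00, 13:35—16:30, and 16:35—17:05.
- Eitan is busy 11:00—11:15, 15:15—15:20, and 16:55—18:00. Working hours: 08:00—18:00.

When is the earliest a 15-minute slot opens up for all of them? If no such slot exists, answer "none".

Jamal free within 08:00–18:00: 08:00–10:30, 12:05–12:10, 12:35–12:40, 13:00–13:10, 17:30–18:00.
Eitan free within 08:00–18:00: 08:00–11:00, 11:15–15:15, 15:20–16:55.
Ines ∩ Jamal: 08:10–10:30, 17:30–18:00.
Ines ∩ Jamal ∩ Aarav: 08:10–10:30.
Ines ∩ Jamal ∩ Aarav ∩ Eitan: 08:10–10:30.
Windows ≥ 15 min: 08:10–10:30.
Earliest such window starts at 08:10.

08:10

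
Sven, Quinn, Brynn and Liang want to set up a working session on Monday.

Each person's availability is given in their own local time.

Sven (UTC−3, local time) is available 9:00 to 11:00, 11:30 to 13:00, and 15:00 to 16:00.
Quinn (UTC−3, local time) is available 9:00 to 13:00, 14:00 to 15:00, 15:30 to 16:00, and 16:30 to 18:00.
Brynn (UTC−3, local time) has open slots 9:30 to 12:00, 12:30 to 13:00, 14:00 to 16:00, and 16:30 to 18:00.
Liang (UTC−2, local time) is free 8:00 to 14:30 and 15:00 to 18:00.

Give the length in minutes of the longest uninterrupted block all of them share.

90 minutes

Sven → UTC: 12:00–14:00, 14:30–16:00, 18:00–19:00.
Quinn → UTC: 12:00–16:00, 17:00–18:00, 18:30–19:00, 19:30–21:00.
Brynn → UTC: 12:30–15:00, 15:30–16:00, 17:00–19:00, 19:30–21:00.
Liang → UTC: 10:00–16:30, 17:00–20:00.
Sven ∩ Quinn: 12:00–14:00, 14:30–16:00, 18:30–19:00.
Sven ∩ Quinn ∩ Brynn: 12:30–14:00, 14:30–15:00, 15:30–16:00, 18:30–19:00.
Sven ∩ Quinn ∩ Brynn ∩ Liang: 12:30–14:00, 14:30–15:00, 15:30–16:00, 18:30–19:00.
Common window lengths: 90, 30, 30, 30 min; longest is 90.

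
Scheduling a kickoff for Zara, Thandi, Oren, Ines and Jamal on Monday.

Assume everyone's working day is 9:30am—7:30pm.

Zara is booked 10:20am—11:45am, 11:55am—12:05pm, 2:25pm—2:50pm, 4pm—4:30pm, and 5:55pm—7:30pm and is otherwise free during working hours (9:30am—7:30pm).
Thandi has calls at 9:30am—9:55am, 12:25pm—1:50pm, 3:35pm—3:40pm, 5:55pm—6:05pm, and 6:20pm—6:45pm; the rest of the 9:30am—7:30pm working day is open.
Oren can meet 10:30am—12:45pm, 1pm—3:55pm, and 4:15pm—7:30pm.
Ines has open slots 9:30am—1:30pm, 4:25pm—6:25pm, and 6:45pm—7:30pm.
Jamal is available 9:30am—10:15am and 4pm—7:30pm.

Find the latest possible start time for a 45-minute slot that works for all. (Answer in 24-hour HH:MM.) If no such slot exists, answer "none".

17:10

Zara free within 09:30–19:30: 09:30–10:20, 11:45–11:55, 12:05–14:25, 14:50–16:00, 16:30–17:55.
Thandi free within 09:30–19:30: 09:55–12:25, 13:50–15:35, 15:40–17:55, 18:05–18:20, 18:45–19:30.
Zara ∩ Thandi: 09:55–10:20, 11:45–11:55, 12:05–12:25, 13:50–14:25, 14:50–15:35, 15:40–16:00, 16:30–17:55.
Zara ∩ Thandi ∩ Oren: 11:45–11:55, 12:05–12:25, 13:50–14:25, 14:50–15:35, 15:40–15:55, 16:30–17:55.
Zara ∩ Thandi ∩ Oren ∩ Ines: 11:45–11:55, 12:05–12:25, 16:30–17:55.
Zara ∩ Thandi ∩ Oren ∩ Ines ∩ Jamal: 16:30–17:55.
Windows ≥ 45 min: 16:30–17:55.
Latest start in the last window 16:30–17:55 is 17:55 − 45 min = 17:10.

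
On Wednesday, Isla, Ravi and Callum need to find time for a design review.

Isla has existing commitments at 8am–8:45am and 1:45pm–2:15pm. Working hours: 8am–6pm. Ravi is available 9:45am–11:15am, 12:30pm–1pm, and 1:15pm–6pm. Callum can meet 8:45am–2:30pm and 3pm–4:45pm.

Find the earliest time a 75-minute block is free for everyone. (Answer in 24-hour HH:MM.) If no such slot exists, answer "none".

Isla free within 08:00–18:00: 08:45–13:45, 14:15–18:00.
Isla ∩ Ravi: 09:45–11:15, 12:30–13:00, 13:15–13:45, 14:15–18:00.
Isla ∩ Ravi ∩ Callum: 09:45–11:15, 12:30–13:00, 13:15–13:45, 14:15–14:30, 15:00–16:45.
Windows ≥ 75 min: 09:45–11:15, 15:00–16:45.
Earliest such window starts at 09:45.

09:45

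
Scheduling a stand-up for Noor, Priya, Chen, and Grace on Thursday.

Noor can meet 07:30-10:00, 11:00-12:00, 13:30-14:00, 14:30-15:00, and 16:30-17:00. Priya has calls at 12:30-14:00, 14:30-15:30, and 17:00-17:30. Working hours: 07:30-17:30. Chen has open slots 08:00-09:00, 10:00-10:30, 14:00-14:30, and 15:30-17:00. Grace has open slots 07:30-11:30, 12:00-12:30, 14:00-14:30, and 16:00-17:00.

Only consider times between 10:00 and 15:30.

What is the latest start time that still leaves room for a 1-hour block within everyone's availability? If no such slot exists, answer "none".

none

Priya free within 07:30–17:30: 07:30–12:30, 14:00–14:30, 15:30–17:00.
Noor ∩ Priya: 07:30–10:00, 11:00–12:00, 16:30–17:00.
Noor ∩ Priya ∩ Chen: 08:00–09:00, 16:30–17:00.
Noor ∩ Priya ∩ Chen ∩ Grace: 08:00–09:00, 16:30–17:00.
Restricted to 10:00–15:30: (none).
Windows ≥ 60 min: (none).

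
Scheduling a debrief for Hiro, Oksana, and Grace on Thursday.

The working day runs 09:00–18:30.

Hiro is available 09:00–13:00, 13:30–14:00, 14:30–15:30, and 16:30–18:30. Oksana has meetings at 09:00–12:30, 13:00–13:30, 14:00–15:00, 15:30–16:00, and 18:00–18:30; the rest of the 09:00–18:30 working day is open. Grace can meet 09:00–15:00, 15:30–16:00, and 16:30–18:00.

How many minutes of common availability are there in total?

Oksana free within 09:00–18:30: 12:30–13:00, 13:30–14:00, 15:00–15:30, 16:00–18:00.
Hiro ∩ Oksana: 12:30–13:00, 13:30–14:00, 15:00–15:30, 16:30–18:00.
Hiro ∩ Oksana ∩ Grace: 12:30–13:00, 13:30–14:00, 16:30–18:00.
Total common minutes: 30 + 30 + 90 = 150.

150 minutes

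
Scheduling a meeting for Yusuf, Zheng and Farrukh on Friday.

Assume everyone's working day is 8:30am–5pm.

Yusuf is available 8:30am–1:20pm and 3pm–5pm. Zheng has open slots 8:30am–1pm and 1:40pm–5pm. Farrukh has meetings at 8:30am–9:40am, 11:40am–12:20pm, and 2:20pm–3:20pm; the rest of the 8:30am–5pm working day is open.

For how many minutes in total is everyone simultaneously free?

260 minutes

Farrukh free within 08:30–17:00: 09:40–11:40, 12:20–14:20, 15:20–17:00.
Yusuf ∩ Zheng: 08:30–13:00, 15:00–17:00.
Yusuf ∩ Zheng ∩ Farrukh: 09:40–11:40, 12:20–13:00, 15:20–17:00.
Total common minutes: 120 + 40 + 100 = 260.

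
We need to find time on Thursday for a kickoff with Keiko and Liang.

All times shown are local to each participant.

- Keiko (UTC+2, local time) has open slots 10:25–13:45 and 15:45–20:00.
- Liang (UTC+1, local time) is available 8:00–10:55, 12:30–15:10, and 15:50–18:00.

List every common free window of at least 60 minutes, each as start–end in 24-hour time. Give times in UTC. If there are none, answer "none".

Keiko → UTC: 08:25–11:45, 13:45–18:00.
Liang → UTC: 07:00–09:55, 11:30–14:10, 14:50–17:00.
Keiko ∩ Liang: 08:25–09:55, 11:30–11:45, 13:45–14:10, 14:50–17:00.
Windows ≥ 60 min: 08:25–09:55, 14:50–17:00.

08:25–09:55, 14:50–17:00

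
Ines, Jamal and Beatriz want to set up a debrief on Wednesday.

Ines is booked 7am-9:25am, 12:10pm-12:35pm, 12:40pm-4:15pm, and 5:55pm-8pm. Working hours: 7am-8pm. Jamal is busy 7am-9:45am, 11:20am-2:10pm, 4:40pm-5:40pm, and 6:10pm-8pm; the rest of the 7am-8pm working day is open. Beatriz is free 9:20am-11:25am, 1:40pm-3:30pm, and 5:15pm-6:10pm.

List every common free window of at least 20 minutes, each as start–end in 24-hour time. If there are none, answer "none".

Ines free within 07:00–20:00: 09:25–12:10, 12:35–12:40, 16:15–17:55.
Jamal free within 07:00–20:00: 09:45–11:20, 14:10–16:40, 17:40–18:10.
Ines ∩ Jamal: 09:45–11:20, 16:15–16:40, 17:40–17:55.
Ines ∩ Jamal ∩ Beatriz: 09:45–11:20, 17:40–17:55.
Windows ≥ 20 min: 09:45–11:20.

09:45–11:20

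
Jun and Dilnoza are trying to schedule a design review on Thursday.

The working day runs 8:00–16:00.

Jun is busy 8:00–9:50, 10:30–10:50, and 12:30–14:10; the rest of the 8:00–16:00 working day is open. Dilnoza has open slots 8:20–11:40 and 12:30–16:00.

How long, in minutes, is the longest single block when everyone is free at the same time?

Jun free within 08:00–16:00: 09:50–10:30, 10:50–12:30, 14:10–16:00.
Jun ∩ Dilnoza: 09:50–10:30, 10:50–11:40, 14:10–16:00.
Common window lengths: 40, 50, 110 min; longest is 110.

110 minutes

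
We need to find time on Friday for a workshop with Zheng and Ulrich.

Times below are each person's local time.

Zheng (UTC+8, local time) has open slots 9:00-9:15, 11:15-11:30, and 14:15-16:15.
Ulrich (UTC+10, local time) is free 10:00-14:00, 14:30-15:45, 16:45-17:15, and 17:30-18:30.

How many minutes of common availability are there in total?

105 minutes

Zheng → UTC: 01:00–01:15, 03:15–03:30, 06:15–08:15.
Ulrich → UTC: 00:00–04:00, 04:30–05:45, 06:45–07:15, 07:30–08:30.
Zheng ∩ Ulrich: 01:00–01:15, 03:15–03:30, 06:45–07:15, 07:30–08:15.
Total common minutes: 15 + 15 + 30 + 45 = 105.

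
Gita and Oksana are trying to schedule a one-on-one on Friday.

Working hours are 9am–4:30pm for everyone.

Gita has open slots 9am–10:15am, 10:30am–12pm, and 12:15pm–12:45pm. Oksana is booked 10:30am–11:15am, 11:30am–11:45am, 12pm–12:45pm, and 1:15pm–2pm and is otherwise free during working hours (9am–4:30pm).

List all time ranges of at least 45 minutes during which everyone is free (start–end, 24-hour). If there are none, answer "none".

Oksana free within 09:00–16:30: 09:00–10:30, 11:15–11:30, 11:45–12:00, 12:45–13:15, 14:00–16:30.
Gita ∩ Oksana: 09:00–10:15, 11:15–11:30, 11:45–12:00.
Windows ≥ 45 min: 09:00–10:15.

09:00–10:15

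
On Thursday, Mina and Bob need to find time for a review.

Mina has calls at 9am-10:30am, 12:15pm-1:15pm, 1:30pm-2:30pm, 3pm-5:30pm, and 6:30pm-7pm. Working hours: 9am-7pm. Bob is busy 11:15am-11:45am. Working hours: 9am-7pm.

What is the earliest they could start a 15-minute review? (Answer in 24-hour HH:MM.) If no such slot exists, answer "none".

Mina free within 09:00–19:00: 10:30–12:15, 13:15–13:30, 14:30–15:00, 17:30–18:30.
Bob free within 09:00–19:00: 09:00–11:15, 11:45–19:00.
Mina ∩ Bob: 10:30–11:15, 11:45–12:15, 13:15–13:30, 14:30–15:00, 17:30–18:30.
Windows ≥ 15 min: 10:30–11:15, 11:45–12:15, 13:15–13:30, 14:30–15:00, 17:30–18:30.
Earliest such window starts at 10:30.

10:30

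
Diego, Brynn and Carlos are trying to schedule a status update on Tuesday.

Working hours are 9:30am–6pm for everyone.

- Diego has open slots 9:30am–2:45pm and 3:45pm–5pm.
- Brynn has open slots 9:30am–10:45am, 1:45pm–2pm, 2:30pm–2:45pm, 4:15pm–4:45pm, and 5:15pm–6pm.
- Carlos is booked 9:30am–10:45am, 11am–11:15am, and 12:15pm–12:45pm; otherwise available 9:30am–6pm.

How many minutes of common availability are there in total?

60 minutes

Carlos free within 09:30–18:00: 10:45–11:00, 11:15–12:15, 12:45–18:00.
Diego ∩ Brynn: 09:30–10:45, 13:45–14:00, 14:30–14:45, 16:15–16:45.
Diego ∩ Brynn ∩ Carlos: 13:45–14:00, 14:30–14:45, 16:15–16:45.
Total common minutes: 15 + 15 + 30 = 60.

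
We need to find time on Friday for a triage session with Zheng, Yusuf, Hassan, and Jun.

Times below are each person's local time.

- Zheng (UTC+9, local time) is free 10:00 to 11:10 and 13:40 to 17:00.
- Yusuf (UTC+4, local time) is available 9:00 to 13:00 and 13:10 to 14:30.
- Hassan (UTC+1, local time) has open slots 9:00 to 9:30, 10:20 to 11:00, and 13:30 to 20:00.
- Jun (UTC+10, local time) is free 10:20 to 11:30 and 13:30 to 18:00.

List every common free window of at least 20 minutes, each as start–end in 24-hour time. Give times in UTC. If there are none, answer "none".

none

Zheng → UTC: 01:00–02:10, 04:40–08:00.
Yusuf → UTC: 05:00–09:00, 09:10–10:30.
Hassan → UTC: 08:00–08:30, 09:20–10:00, 12:30–19:00.
Jun → UTC: 00:20–01:30, 03:30–08:00.
Zheng ∩ Yusuf: 05:00–08:00.
Zheng ∩ Yusuf ∩ Hassan: (none).
Zheng ∩ Yusuf ∩ Hassan ∩ Jun: (none).
Windows ≥ 20 min: (none).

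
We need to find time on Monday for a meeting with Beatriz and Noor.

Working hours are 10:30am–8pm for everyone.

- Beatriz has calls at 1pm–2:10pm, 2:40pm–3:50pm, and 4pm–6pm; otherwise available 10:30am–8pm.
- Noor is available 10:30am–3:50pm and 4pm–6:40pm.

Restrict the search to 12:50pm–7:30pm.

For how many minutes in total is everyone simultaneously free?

80 minutes

Beatriz free within 10:30–20:00: 10:30–13:00, 14:10–14:40, 15:50–16:00, 18:00–20:00.
Beatriz ∩ Noor: 10:30–13:00, 14:10–14:40, 18:00–18:40.
Restricted to 12:50–19:30: 12:50–13:00, 14:10–14:40, 18:00–18:40.
Total common minutes: 10 + 30 + 40 = 80.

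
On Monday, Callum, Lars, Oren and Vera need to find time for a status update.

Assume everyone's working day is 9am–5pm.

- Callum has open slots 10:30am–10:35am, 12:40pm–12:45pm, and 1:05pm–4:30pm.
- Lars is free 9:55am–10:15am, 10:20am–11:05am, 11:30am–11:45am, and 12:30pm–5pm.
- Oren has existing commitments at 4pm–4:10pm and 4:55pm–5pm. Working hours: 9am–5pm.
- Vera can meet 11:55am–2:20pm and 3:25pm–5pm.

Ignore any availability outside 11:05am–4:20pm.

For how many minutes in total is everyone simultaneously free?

125 minutes

Oren free within 09:00–17:00: 09:00–16:00, 16:10–16:55.
Callum ∩ Lars: 10:30–10:35, 12:40–12:45, 13:05–16:30.
Callum ∩ Lars ∩ Oren: 10:30–10:35, 12:40–12:45, 13:05–16:00, 16:10–16:30.
Callum ∩ Lars ∩ Oren ∩ Vera: 12:40–12:45, 13:05–14:20, 15:25–16:00, 16:10–16:30.
Restricted to 11:05–16:20: 12:40–12:45, 13:05–14:20, 15:25–16:00, 16:10–16:20.
Total common minutes: 5 + 75 + 35 + 10 = 125.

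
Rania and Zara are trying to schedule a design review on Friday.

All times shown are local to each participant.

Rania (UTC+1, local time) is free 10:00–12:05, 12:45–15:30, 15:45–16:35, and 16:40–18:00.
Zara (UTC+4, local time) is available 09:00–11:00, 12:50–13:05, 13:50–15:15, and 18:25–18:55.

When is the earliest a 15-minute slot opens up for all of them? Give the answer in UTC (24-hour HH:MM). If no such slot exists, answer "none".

09:50

Rania → UTC: 09:00–11:05, 11:45–14:30, 14:45–15:35, 15:40–17:00.
Zara → UTC: 05:00–07:00, 08:50–09:05, 09:50–11:15, 14:25–14:55.
Rania ∩ Zara: 09:00–09:05, 09:50–11:05, 14:25–14:30, 14:45–14:55.
Windows ≥ 15 min: 09:50–11:05.
Earliest such window starts at 09:50.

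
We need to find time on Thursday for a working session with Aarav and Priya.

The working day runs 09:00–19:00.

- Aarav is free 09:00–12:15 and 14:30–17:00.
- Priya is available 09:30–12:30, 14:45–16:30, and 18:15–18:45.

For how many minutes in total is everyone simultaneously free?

Aarav ∩ Priya: 09:30–12:15, 14:45–16:30.
Total common minutes: 165 + 105 = 270.

270 minutes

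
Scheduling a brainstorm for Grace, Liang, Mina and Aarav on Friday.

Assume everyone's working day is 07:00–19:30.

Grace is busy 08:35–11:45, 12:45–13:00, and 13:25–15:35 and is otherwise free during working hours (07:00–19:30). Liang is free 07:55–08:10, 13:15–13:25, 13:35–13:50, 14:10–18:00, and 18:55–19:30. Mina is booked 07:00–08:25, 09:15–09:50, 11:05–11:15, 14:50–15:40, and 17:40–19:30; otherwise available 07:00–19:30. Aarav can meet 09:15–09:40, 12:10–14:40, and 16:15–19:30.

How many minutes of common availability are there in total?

Grace free within 07:00–19:30: 07:00–08:35, 11:45–12:45, 13:00–13:25, 15:35–19:30.
Mina free within 07:00–19:30: 08:25–09:15, 09:50–11:05, 11:15–14:50, 15:40–17:40.
Grace ∩ Liang: 07:55–08:10, 13:15–13:25, 15:35–18:00, 18:55–19:30.
Grace ∩ Liang ∩ Mina: 13:15–13:25, 15:40–17:40.
Grace ∩ Liang ∩ Mina ∩ Aarav: 13:15–13:25, 16:15–17:40.
Total common minutes: 10 + 85 = 95.

95 minutes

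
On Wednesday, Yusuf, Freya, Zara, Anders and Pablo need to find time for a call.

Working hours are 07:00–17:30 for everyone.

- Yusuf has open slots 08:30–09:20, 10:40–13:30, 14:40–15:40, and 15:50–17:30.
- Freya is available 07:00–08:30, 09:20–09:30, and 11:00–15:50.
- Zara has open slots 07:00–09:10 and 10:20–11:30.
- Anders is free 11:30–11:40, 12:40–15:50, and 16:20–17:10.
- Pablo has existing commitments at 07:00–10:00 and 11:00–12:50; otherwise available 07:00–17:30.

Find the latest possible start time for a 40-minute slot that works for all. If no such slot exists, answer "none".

Pablo free within 07:00–17:30: 10:00–11:00, 12:50–17:30.
Yusuf ∩ Freya: 11:00–13:30, 14:40–15:40.
Yusuf ∩ Freya ∩ Zara: 11:00–11:30.
Yusuf ∩ Freya ∩ Zara ∩ Anders: (none).
Yusuf ∩ Freya ∩ Zara ∩ Anders ∩ Pablo: (none).
Windows ≥ 40 min: (none).

none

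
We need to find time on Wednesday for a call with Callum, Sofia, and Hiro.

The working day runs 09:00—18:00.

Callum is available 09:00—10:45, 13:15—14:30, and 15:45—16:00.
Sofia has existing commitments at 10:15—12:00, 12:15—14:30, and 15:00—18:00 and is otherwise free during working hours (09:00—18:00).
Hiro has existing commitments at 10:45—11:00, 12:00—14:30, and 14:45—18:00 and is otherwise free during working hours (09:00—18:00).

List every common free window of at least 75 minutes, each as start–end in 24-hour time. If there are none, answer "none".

09:00–10:15

Sofia free within 09:00–18:00: 09:00–10:15, 12:00–12:15, 14:30–15:00.
Hiro free within 09:00–18:00: 09:00–10:45, 11:00–12:00, 14:30–14:45.
Callum ∩ Sofia: 09:00–10:15.
Callum ∩ Sofia ∩ Hiro: 09:00–10:15.
Windows ≥ 75 min: 09:00–10:15.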